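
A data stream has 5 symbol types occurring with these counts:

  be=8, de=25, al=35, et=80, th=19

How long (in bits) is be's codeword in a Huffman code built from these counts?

Huffman merges, smallest pair first:
combine be(8), th(19) → 27
combine de(25), 27 → 52
combine al(35), 52 → 87
combine et(80), 87 → 167
be sits 4 levels below the root, so its codeword is 4 bits.

4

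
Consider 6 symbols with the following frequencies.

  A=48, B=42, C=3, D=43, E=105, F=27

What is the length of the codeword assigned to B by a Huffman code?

Huffman merges, smallest pair first:
C(3) + F(27) → 30
30 + B(42) → 72
D(43) + A(48) → 91
72 + 91 → 163
E(105) + 163 → 268
The subtree containing B is merged 3 times, so code length = 3.

3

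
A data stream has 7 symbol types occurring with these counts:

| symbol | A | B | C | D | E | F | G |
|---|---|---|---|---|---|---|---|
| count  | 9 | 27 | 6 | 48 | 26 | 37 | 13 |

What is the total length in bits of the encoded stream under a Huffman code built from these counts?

Build the Huffman tree bottom-up:
C(6) + A(9) → 15
G(13) + 15 → 28
E(26) + B(27) → 53
28 + F(37) → 65
D(48) + 53 → 101
65 + 101 → 166
Total encoded bits = sum of merged weights = 15 + 28 + 53 + 65 + 101 + 166 = 428.

428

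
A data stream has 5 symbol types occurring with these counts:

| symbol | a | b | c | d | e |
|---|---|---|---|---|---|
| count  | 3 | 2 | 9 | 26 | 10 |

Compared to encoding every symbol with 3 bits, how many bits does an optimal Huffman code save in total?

57

Fixed-length: 3 bits × 50 symbols = 150 bits.
Huffman merges:
combine b(2), a(3) → 5
combine 5, c(9) → 14
combine e(10), 14 → 24
combine 24, d(26) → 50
Huffman total = 5 + 14 + 24 + 50 = 93 bits.
Saving = 150 − 93 = 57 bits.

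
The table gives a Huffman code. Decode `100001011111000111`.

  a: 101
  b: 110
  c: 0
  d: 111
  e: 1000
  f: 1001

Read left to right; each codeword is recognised as soon as it completes (prefix code):
  1000→e | 0→c | 101→a | 111→d | 1000→e | 111→d
Decoded message: ecaded

ecaded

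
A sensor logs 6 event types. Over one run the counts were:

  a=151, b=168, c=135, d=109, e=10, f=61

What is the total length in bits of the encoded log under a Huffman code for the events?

Greedily combine the two least-frequent nodes:
merge e(10) and f(61): 71
merge 71 and d(109): 180
merge c(135) and a(151): 286
merge b(168) and 180: 348
merge 286 and 348: 634
Each symbol's bit-cost is frequency × depth; summing gives 1519 bits (equivalently 71 + 180 + 286 + 348 + 634).

1519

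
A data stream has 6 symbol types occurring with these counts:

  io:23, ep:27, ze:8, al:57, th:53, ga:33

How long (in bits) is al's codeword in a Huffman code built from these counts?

Build the tree from the bottom:
combine ze(8), io(23) → 31
combine ep(27), 31 → 58
combine ga(33), th(53) → 86
combine al(57), 58 → 115
combine 86, 115 → 201
The subtree containing al is merged 2 times, so code length = 2.

2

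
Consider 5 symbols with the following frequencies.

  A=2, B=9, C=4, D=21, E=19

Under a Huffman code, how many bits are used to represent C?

Huffman merges, smallest pair first:
combine A(2), C(4) → 6
combine 6, B(9) → 15
combine 15, E(19) → 34
combine D(21), 34 → 55
C sits 4 levels below the root, so its codeword is 4 bits.

4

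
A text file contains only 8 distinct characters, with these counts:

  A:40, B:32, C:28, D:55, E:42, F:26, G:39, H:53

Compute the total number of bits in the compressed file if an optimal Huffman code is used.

Greedily combine the two least-frequent nodes:
combine F(26), C(28) → 54
combine B(32), G(39) → 71
combine A(40), E(42) → 82
combine H(53), 54 → 107
combine D(55), 71 → 126
combine 82, 107 → 189
combine 126, 189 → 315
The encoded length is the sum of every internal node's weight: 54 + 71 + 82 + 107 + 126 + 189 + 315 = 944 bits.

944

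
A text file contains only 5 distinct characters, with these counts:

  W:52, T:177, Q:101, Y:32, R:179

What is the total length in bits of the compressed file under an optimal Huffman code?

Build the Huffman tree bottom-up:
merge Y(32) and W(52): 84
merge 84 and Q(101): 185
merge T(177) and R(179): 356
merge 185 and 356: 541
The encoded length is the sum of every internal node's weight: 84 + 185 + 356 + 541 = 1166 bits.

1166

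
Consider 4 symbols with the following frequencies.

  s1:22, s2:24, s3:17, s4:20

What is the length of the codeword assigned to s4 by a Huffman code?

Huffman merges, smallest pair first:
s3(17) + s4(20) → 37
s1(22) + s2(24) → 46
37 + 46 → 83
s4 sits 2 levels below the root, so its codeword is 2 bits.

2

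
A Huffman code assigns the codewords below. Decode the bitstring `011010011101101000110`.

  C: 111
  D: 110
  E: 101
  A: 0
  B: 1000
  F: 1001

ADFDDBD

Read left to right; each codeword is recognised as soon as it completes (prefix code):
  0→A | 110→D | 1001→F | 110→D | 110→D | 1000→B | 110→D
Decoded message: ADFDDBD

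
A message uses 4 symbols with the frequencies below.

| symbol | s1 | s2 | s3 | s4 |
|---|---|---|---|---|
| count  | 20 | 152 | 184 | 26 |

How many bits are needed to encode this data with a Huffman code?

626

Build the Huffman tree bottom-up:
s1(20) + s4(26) → 46
46 + s2(152) → 198
s3(184) + 198 → 382
Total encoded bits = sum of merged weights = 46 + 198 + 382 = 626.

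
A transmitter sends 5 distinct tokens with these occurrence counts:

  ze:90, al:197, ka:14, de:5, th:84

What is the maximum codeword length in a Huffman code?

4

Merge the two lowest-weight nodes at each step:
combine de(5), ka(14) → 19
combine 19, th(84) → 103
combine ze(90), 103 → 193
combine 193, al(197) → 390
The first pair merged (de, ka) ends up deepest, at depth 4.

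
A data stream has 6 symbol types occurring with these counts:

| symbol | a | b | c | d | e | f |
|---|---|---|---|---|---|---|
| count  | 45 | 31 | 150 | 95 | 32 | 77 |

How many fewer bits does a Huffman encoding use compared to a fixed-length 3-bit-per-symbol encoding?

Fixed-length: 3 bits × 430 symbols = 1290 bits.
Huffman merges:
b(31) + e(32) → 63
a(45) + 63 → 108
f(77) + d(95) → 172
108 + c(150) → 258
172 + 258 → 430
Huffman total = 63 + 108 + 172 + 258 + 430 = 1031 bits.
Saving = 1290 − 1031 = 259 bits.

259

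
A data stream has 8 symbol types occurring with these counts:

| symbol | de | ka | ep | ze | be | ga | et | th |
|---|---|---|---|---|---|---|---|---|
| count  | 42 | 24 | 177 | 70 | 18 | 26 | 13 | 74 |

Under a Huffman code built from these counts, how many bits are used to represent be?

Huffman merges, smallest pair first:
combine et(13), be(18) → 31
combine ka(24), ga(26) → 50
combine 31, de(42) → 73
combine 50, ze(70) → 120
combine 73, th(74) → 147
combine 120, 147 → 267
combine ep(177), 267 → 444
be sits 5 levels below the root, so its codeword is 5 bits.

5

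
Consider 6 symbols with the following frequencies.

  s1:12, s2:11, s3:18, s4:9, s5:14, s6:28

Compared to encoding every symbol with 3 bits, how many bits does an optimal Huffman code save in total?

46

Fixed-length: 3 bits × 92 symbols = 276 bits.
Huffman merges:
s4(9) + s2(11) → 20
s1(12) + s5(14) → 26
s3(18) + 20 → 38
26 + s6(28) → 54
38 + 54 → 92
Huffman total = 20 + 26 + 38 + 54 + 92 = 230 bits.
Saving = 276 − 230 = 46 bits.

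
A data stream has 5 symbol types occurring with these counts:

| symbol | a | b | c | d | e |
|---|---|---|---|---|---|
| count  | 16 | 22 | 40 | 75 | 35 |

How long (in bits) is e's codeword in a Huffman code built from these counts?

3

Build the tree from the bottom:
a(16) + b(22) → 38
e(35) + 38 → 73
c(40) + 73 → 113
d(75) + 113 → 188
e sits 3 levels below the root, so its codeword is 3 bits.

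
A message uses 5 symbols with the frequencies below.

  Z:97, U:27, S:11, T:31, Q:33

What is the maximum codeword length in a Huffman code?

3

Merge the two lowest-weight nodes at each step:
merge S(11) and U(27): 38
merge T(31) and Q(33): 64
merge 38 and 64: 102
merge Z(97) and 102: 199
The first pair merged (S, U) ends up deepest, at depth 3.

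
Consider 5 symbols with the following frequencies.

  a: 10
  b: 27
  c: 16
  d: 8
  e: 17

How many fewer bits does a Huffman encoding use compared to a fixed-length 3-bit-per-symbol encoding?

60

Fixed-length: 3 bits × 78 symbols = 234 bits.
Huffman merges:
d(8) + a(10) → 18
c(16) + e(17) → 33
18 + b(27) → 45
33 + 45 → 78
Huffman total = 18 + 33 + 45 + 78 = 174 bits.
Saving = 234 − 174 = 60 bits.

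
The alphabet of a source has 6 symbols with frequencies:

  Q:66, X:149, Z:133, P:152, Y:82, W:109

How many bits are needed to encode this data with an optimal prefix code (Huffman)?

Greedily combine the two least-frequent nodes:
merge Q(66) and Y(82): 148
merge W(109) and Z(133): 242
merge 148 and X(149): 297
merge P(152) and 242: 394
merge 297 and 394: 691
Total encoded bits = sum of merged weights = 148 + 242 + 297 + 394 + 691 = 1772.

1772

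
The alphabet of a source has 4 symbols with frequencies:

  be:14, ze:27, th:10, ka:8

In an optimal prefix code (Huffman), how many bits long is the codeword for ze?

Build the tree from the bottom:
combine ka(8), th(10) → 18
combine be(14), 18 → 32
combine ze(27), 32 → 59
ze sits one level below the root: a 1-bit codeword.

1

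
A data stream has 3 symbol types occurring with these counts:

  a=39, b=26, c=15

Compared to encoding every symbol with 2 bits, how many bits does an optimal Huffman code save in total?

39

Fixed-length: 2 bits × 80 symbols = 160 bits.
Huffman merges:
c(15) + b(26) → 41
a(39) + 41 → 80
Huffman total = 41 + 80 = 121 bits.
Saving = 160 − 121 = 39 bits.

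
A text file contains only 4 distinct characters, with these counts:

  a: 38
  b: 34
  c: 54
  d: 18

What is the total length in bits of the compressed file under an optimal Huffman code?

286

Build the Huffman tree bottom-up:
combine d(18), b(34) → 52
combine a(38), 52 → 90
combine c(54), 90 → 144
Each symbol's bit-cost is frequency × depth; summing gives 286 bits (equivalently 52 + 90 + 144).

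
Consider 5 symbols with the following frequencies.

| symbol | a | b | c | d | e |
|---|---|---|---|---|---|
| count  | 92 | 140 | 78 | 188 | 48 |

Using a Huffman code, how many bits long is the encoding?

1218

Build the Huffman tree bottom-up:
merge e(48) and c(78): 126
merge a(92) and 126: 218
merge b(140) and d(188): 328
merge 218 and 328: 546
Each symbol's bit-cost is frequency × depth; summing gives 1218 bits (equivalently 126 + 218 + 328 + 546).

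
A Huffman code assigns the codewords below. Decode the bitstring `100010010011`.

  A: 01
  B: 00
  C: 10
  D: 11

Read left to right; each codeword is recognised as soon as it completes (prefix code):
  10→C | 00→B | 10→C | 01→A | 00→B | 11→D
Decoded message: CBCABD

CBCABD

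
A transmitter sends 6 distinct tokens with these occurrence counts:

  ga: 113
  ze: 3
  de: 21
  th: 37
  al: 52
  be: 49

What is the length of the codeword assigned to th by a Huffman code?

Huffman merges, smallest pair first:
merge ze(3) and de(21): 24
merge 24 and th(37): 61
merge be(49) and al(52): 101
merge 61 and 101: 162
merge ga(113) and 162: 275
th's leaf is at depth 3, giving a 3-bit codeword.

3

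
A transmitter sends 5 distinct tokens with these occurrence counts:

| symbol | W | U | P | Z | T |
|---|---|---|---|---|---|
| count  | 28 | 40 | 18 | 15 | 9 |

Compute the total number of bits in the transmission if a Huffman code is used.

244

Greedily combine the two least-frequent nodes:
merge T(9) and Z(15): 24
merge P(18) and 24: 42
merge W(28) and U(40): 68
merge 42 and 68: 110
Each symbol's bit-cost is frequency × depth; summing gives 244 bits (equivalently 24 + 42 + 68 + 110).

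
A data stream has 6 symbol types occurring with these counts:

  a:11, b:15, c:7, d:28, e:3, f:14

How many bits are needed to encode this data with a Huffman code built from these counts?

Greedily combine the two least-frequent nodes:
combine e(3), c(7) → 10
combine 10, a(11) → 21
combine f(14), b(15) → 29
combine 21, d(28) → 49
combine 29, 49 → 78
The encoded length is the sum of every internal node's weight: 10 + 21 + 29 + 49 + 78 = 187 bits.

187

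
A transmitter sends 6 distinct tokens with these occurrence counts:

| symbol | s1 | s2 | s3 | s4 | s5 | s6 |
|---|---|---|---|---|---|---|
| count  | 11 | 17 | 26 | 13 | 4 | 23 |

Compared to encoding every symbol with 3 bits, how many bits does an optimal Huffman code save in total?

51

Fixed-length: 3 bits × 94 symbols = 282 bits.
Huffman merges:
combine s5(4), s1(11) → 15
combine s4(13), 15 → 28
combine s2(17), s6(23) → 40
combine s3(26), 28 → 54
combine 40, 54 → 94
Huffman total = 15 + 28 + 40 + 54 + 94 = 231 bits.
Saving = 282 − 231 = 51 bits.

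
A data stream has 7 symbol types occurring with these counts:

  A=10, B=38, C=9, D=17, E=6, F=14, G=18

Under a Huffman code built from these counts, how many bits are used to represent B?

Huffman merges, smallest pair first:
combine E(6), C(9) → 15
combine A(10), F(14) → 24
combine 15, D(17) → 32
combine G(18), 24 → 42
combine 32, B(38) → 70
combine 42, 70 → 112
B sits 2 levels below the root, so its codeword is 2 bits.

2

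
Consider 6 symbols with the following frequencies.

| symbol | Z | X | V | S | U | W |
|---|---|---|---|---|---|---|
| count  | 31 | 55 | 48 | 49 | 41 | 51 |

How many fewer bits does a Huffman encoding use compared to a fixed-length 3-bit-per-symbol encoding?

106

Fixed-length: 3 bits × 275 symbols = 825 bits.
Huffman merges:
merge Z(31) and U(41): 72
merge V(48) and S(49): 97
merge W(51) and X(55): 106
merge 72 and 97: 169
merge 106 and 169: 275
Huffman total = 72 + 97 + 106 + 169 + 275 = 719 bits.
Saving = 825 − 719 = 106 bits.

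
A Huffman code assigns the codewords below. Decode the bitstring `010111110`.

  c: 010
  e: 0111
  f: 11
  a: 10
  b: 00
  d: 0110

cffa

Read left to right; each codeword is recognised as soon as it completes (prefix code):
  010→c | 11→f | 11→f | 10→a
Decoded message: cffa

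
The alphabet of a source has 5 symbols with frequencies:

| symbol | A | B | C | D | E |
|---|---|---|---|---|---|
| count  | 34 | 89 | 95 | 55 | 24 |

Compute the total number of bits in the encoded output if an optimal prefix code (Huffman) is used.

Greedily combine the two least-frequent nodes:
merge E(24) and A(34): 58
merge D(55) and 58: 113
merge B(89) and C(95): 184
merge 113 and 184: 297
Each symbol's bit-cost is frequency × depth; summing gives 652 bits (equivalently 58 + 113 + 184 + 297).

652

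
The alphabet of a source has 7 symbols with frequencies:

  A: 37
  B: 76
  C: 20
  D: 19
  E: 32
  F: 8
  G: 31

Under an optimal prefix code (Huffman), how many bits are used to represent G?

3

Huffman merges, smallest pair first:
combine F(8), D(19) → 27
combine C(20), 27 → 47
combine G(31), E(32) → 63
combine A(37), 47 → 84
combine 63, B(76) → 139
combine 84, 139 → 223
G sits 3 levels below the root, so its codeword is 3 bits.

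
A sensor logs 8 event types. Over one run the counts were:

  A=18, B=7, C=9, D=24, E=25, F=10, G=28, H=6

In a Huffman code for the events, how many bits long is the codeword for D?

3

Repeatedly merge the two smallest:
merge H(6) and B(7): 13
merge C(9) and F(10): 19
merge 13 and A(18): 31
merge 19 and D(24): 43
merge E(25) and G(28): 53
merge 31 and 43: 74
merge 53 and 74: 127
D sits 3 levels below the root, so its codeword is 3 bits.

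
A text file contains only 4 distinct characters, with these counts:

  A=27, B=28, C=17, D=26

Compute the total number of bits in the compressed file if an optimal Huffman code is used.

Greedily combine the two least-frequent nodes:
combine C(17), D(26) → 43
combine A(27), B(28) → 55
combine 43, 55 → 98
Total encoded bits = sum of merged weights = 43 + 55 + 98 = 196.

196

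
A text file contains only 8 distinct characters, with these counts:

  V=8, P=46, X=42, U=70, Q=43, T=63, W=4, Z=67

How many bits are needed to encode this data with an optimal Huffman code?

958

Merge the two smallest weights repeatedly:
W(4) + V(8) → 12
12 + X(42) → 54
Q(43) + P(46) → 89
54 + T(63) → 117
Z(67) + U(70) → 137
89 + 117 → 206
137 + 206 → 343
Each symbol's bit-cost is frequency × depth; summing gives 958 bits (equivalently 12 + 54 + 89 + 117 + 137 + 206 + 343).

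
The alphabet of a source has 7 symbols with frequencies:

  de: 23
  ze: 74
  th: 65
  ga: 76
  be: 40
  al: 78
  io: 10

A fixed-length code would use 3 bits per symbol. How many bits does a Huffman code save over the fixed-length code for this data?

Fixed-length: 3 bits × 366 symbols = 1098 bits.
Huffman merges:
combine io(10), de(23) → 33
combine 33, be(40) → 73
combine th(65), 73 → 138
combine ze(74), ga(76) → 150
combine al(78), 138 → 216
combine 150, 216 → 366
Huffman total = 33 + 73 + 138 + 150 + 216 + 366 = 976 bits.
Saving = 1098 − 976 = 122 bits.

122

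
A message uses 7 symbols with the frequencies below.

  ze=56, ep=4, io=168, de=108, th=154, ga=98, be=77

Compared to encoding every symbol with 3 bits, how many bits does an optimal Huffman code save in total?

Fixed-length: 3 bits × 665 symbols = 1995 bits.
Huffman merges:
combine ep(4), ze(56) → 60
combine 60, be(77) → 137
combine ga(98), de(108) → 206
combine 137, th(154) → 291
combine io(168), 206 → 374
combine 291, 374 → 665
Huffman total = 60 + 137 + 206 + 291 + 374 + 665 = 1733 bits.
Saving = 1995 − 1733 = 262 bits.

262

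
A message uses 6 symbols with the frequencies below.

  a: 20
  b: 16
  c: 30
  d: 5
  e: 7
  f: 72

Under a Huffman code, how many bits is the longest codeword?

Merge the two lowest-weight nodes at each step:
combine d(5), e(7) → 12
combine 12, b(16) → 28
combine a(20), 28 → 48
combine c(30), 48 → 78
combine f(72), 78 → 150
The first pair merged (d, e) ends up deepest, at depth 5.

5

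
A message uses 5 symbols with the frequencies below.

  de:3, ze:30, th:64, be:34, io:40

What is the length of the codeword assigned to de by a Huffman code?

Build the tree from the bottom:
de(3) + ze(30) → 33
33 + be(34) → 67
io(40) + th(64) → 104
67 + 104 → 171
de sits 3 levels below the root, so its codeword is 3 bits.

3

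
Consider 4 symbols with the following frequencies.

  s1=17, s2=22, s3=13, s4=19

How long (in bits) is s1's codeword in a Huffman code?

2

Build the tree from the bottom:
merge s3(13) and s1(17): 30
merge s4(19) and s2(22): 41
merge 30 and 41: 71
s1 sits 2 levels below the root, so its codeword is 2 bits.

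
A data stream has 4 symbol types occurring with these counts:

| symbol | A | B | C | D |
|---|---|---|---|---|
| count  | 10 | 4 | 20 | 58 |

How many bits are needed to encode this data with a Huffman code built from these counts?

Build the Huffman tree bottom-up:
combine B(4), A(10) → 14
combine 14, C(20) → 34
combine 34, D(58) → 92
The encoded length is the sum of every internal node's weight: 14 + 34 + 92 = 140 bits.

140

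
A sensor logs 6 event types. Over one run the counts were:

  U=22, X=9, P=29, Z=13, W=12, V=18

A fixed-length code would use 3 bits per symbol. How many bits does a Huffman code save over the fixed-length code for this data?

Fixed-length: 3 bits × 103 symbols = 309 bits.
Huffman merges:
merge X(9) and W(12): 21
merge Z(13) and V(18): 31
merge 21 and U(22): 43
merge P(29) and 31: 60
merge 43 and 60: 103
Huffman total = 21 + 31 + 43 + 60 + 103 = 258 bits.
Saving = 309 − 258 = 51 bits.

51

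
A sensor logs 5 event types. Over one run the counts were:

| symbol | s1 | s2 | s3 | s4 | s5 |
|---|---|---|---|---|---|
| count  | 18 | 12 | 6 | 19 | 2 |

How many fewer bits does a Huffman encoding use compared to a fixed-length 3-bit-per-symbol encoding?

Fixed-length: 3 bits × 57 symbols = 171 bits.
Huffman merges:
s5(2) + s3(6) → 8
8 + s2(12) → 20
s1(18) + s4(19) → 37
20 + 37 → 57
Huffman total = 8 + 20 + 37 + 57 = 122 bits.
Saving = 171 − 122 = 49 bits.

49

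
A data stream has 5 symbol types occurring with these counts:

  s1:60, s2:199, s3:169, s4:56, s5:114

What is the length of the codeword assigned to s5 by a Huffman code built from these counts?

2

Huffman merges, smallest pair first:
s4(56) + s1(60) → 116
s5(114) + 116 → 230
s3(169) + s2(199) → 368
230 + 368 → 598
s5's leaf is at depth 2, giving a 2-bit codeword.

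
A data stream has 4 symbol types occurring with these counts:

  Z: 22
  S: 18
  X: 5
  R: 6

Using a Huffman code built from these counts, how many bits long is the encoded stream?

Merge the two smallest weights repeatedly:
merge X(5) and R(6): 11
merge 11 and S(18): 29
merge Z(22) and 29: 51
Each symbol's bit-cost is frequency × depth; summing gives 91 bits (equivalently 11 + 29 + 51).

91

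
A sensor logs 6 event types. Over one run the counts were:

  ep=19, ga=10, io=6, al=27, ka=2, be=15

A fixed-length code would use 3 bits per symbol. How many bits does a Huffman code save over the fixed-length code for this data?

53

Fixed-length: 3 bits × 79 symbols = 237 bits.
Huffman merges:
merge ka(2) and io(6): 8
merge 8 and ga(10): 18
merge be(15) and 18: 33
merge ep(19) and al(27): 46
merge 33 and 46: 79
Huffman total = 8 + 18 + 33 + 46 + 79 = 184 bits.
Saving = 237 − 184 = 53 bits.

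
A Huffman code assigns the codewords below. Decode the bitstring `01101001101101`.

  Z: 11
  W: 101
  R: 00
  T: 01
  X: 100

Read left to right; each codeword is recognised as soon as it completes (prefix code):
  01→T | 101→W | 00→R | 11→Z | 01→T | 101→W
Decoded message: TWRZTW

TWRZTW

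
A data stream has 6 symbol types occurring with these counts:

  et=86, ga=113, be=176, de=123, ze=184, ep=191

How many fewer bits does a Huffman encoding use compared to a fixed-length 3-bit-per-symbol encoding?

Fixed-length: 3 bits × 873 symbols = 2619 bits.
Huffman merges:
combine et(86), ga(113) → 199
combine de(123), be(176) → 299
combine ze(184), ep(191) → 375
combine 199, 299 → 498
combine 375, 498 → 873
Huffman total = 199 + 299 + 375 + 498 + 873 = 2244 bits.
Saving = 2619 − 2244 = 375 bits.

375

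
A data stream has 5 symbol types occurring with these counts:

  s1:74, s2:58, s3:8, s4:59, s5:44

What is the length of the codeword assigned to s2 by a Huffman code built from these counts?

Repeatedly merge the two smallest:
combine s3(8), s5(44) → 52
combine 52, s2(58) → 110
combine s4(59), s1(74) → 133
combine 110, 133 → 243
s2's leaf is at depth 2, giving a 2-bit codeword.

2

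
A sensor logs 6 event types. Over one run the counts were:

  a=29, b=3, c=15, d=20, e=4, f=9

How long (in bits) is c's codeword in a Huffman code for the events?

2

Build the tree from the bottom:
combine b(3), e(4) → 7
combine 7, f(9) → 16
combine c(15), 16 → 31
combine d(20), a(29) → 49
combine 31, 49 → 80
The subtree containing c is merged 2 times, so code length = 2.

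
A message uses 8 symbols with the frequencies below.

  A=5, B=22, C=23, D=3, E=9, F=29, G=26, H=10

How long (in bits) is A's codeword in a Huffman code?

5

Huffman merges, smallest pair first:
combine D(3), A(5) → 8
combine 8, E(9) → 17
combine H(10), 17 → 27
combine B(22), C(23) → 45
combine G(26), 27 → 53
combine F(29), 45 → 74
combine 53, 74 → 127
A's leaf is at depth 5, giving a 5-bit codeword.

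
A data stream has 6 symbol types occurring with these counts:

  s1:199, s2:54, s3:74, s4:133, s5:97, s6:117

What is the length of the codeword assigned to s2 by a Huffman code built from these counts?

Repeatedly merge the two smallest:
combine s2(54), s3(74) → 128
combine s5(97), s6(117) → 214
combine 128, s4(133) → 261
combine s1(199), 214 → 413
combine 261, 413 → 674
s2's leaf is at depth 3, giving a 3-bit codeword.

3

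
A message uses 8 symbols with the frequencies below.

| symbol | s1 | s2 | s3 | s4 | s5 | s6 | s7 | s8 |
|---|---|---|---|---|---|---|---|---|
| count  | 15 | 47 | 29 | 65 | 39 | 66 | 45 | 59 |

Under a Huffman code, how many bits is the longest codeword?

Merge the two lowest-weight nodes at each step:
s1(15) + s3(29) → 44
s5(39) + 44 → 83
s7(45) + s2(47) → 92
s8(59) + s4(65) → 124
s6(66) + 83 → 149
92 + 124 → 216
149 + 216 → 365
The first pair merged (s1, s3) ends up deepest, at depth 4.

4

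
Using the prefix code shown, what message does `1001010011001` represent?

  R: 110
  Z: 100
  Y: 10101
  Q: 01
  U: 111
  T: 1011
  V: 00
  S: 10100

Read left to right; each codeword is recognised as soon as it completes (prefix code):
  100→Z | 10100→S | 110→R | 01→Q
Decoded message: ZSRQ

ZSRQ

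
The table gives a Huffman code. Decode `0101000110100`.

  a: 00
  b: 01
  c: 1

Read left to right; each codeword is recognised as soon as it completes (prefix code):
  01→b | 01→b | 00→a | 01→b | 1→c | 01→b | 00→a
Decoded message: bbabcba

bbabcba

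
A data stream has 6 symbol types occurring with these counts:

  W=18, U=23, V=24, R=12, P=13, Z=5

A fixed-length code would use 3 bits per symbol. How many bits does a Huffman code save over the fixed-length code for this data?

Fixed-length: 3 bits × 95 symbols = 285 bits.
Huffman merges:
Z(5) + R(12) → 17
P(13) + 17 → 30
W(18) + U(23) → 41
V(24) + 30 → 54
41 + 54 → 95
Huffman total = 17 + 30 + 41 + 54 + 95 = 237 bits.
Saving = 285 − 237 = 48 bits.

48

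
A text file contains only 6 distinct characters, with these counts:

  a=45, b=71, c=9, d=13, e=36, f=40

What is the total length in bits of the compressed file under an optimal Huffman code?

Greedily combine the two least-frequent nodes:
combine c(9), d(13) → 22
combine 22, e(36) → 58
combine f(40), a(45) → 85
combine 58, b(71) → 129
combine 85, 129 → 214
Total encoded bits = sum of merged weights = 22 + 58 + 85 + 129 + 214 = 508.

508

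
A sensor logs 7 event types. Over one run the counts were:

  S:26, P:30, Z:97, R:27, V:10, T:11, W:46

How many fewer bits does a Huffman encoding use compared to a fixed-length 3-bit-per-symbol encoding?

Fixed-length: 3 bits × 247 symbols = 741 bits.
Huffman merges:
V(10) + T(11) → 21
21 + S(26) → 47
R(27) + P(30) → 57
W(46) + 47 → 93
57 + 93 → 150
Z(97) + 150 → 247
Huffman total = 21 + 47 + 57 + 93 + 150 + 247 = 615 bits.
Saving = 741 − 615 = 126 bits.

126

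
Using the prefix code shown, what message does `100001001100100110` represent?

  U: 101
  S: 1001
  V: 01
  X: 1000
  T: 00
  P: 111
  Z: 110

XVTZVTZ

Read left to right; each codeword is recognised as soon as it completes (prefix code):
  1000→X | 01→V | 00→T | 110→Z | 01→V | 00→T | 110→Z
Decoded message: XVTZVTZ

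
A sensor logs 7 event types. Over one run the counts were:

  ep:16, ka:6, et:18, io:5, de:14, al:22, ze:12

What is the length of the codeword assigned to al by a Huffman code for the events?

2

Huffman merges, smallest pair first:
merge io(5) and ka(6): 11
merge 11 and ze(12): 23
merge de(14) and ep(16): 30
merge et(18) and al(22): 40
merge 23 and 30: 53
merge 40 and 53: 93
The subtree containing al is merged 2 times, so code length = 2.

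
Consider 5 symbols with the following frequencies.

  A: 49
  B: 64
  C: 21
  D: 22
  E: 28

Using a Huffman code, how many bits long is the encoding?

Greedily combine the two least-frequent nodes:
combine C(21), D(22) → 43
combine E(28), 43 → 71
combine A(49), B(64) → 113
combine 71, 113 → 184
The encoded length is the sum of every internal node's weight: 43 + 71 + 113 + 184 = 411 bits.

411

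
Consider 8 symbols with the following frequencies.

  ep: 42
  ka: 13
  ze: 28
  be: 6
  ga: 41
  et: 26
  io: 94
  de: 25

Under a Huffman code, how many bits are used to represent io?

Build the tree from the bottom:
merge be(6) and ka(13): 19
merge 19 and de(25): 44
merge et(26) and ze(28): 54
merge ga(41) and ep(42): 83
merge 44 and 54: 98
merge 83 and io(94): 177
merge 98 and 177: 275
io's leaf is at depth 2, giving a 2-bit codeword.

2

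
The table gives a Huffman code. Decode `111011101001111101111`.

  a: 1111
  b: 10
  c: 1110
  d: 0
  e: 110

ccbdaba

Read left to right; each codeword is recognised as soon as it completes (prefix code):
  1110→c | 1110→c | 10→b | 0→d | 1111→a | 10→b | 1111→a
Decoded message: ccbdaba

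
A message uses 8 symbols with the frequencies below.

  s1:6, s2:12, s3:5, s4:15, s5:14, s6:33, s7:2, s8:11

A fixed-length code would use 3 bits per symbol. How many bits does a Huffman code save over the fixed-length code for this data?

28

Fixed-length: 3 bits × 98 symbols = 294 bits.
Huffman merges:
merge s7(2) and s3(5): 7
merge s1(6) and 7: 13
merge s8(11) and s2(12): 23
merge 13 and s5(14): 27
merge s4(15) and 23: 38
merge 27 and s6(33): 60
merge 38 and 60: 98
Huffman total = 7 + 13 + 23 + 27 + 38 + 60 + 98 = 266 bits.
Saving = 294 − 266 = 28 bits.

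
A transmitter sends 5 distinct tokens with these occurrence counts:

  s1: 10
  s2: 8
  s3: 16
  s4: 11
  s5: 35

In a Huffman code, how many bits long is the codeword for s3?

3

Repeatedly merge the two smallest:
s2(8) + s1(10) → 18
s4(11) + s3(16) → 27
18 + 27 → 45
s5(35) + 45 → 80
s3's leaf is at depth 3, giving a 3-bit codeword.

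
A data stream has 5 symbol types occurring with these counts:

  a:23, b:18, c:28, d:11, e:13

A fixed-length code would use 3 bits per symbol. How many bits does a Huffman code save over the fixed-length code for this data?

Fixed-length: 3 bits × 93 symbols = 279 bits.
Huffman merges:
combine d(11), e(13) → 24
combine b(18), a(23) → 41
combine 24, c(28) → 52
combine 41, 52 → 93
Huffman total = 24 + 41 + 52 + 93 = 210 bits.
Saving = 279 − 210 = 69 bits.

69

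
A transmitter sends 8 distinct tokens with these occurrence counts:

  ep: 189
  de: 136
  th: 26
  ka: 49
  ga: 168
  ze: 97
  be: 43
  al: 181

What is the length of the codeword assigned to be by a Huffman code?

Repeatedly merge the two smallest:
combine th(26), be(43) → 69
combine ka(49), 69 → 118
combine ze(97), 118 → 215
combine de(136), ga(168) → 304
combine al(181), ep(189) → 370
combine 215, 304 → 519
combine 370, 519 → 889
be sits 5 levels below the root, so its codeword is 5 bits.

5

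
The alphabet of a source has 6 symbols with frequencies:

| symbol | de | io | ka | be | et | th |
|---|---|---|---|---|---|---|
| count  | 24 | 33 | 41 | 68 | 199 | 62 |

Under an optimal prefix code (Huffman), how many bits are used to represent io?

Repeatedly merge the two smallest:
de(24) + io(33) → 57
ka(41) + 57 → 98
th(62) + be(68) → 130
98 + 130 → 228
et(199) + 228 → 427
io's leaf is at depth 4, giving a 4-bit codeword.

4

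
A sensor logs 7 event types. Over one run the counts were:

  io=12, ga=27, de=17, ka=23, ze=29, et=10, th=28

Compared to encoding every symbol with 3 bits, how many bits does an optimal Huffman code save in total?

35

Fixed-length: 3 bits × 146 symbols = 438 bits.
Huffman merges:
merge et(10) and io(12): 22
merge de(17) and 22: 39
merge ka(23) and ga(27): 50
merge th(28) and ze(29): 57
merge 39 and 50: 89
merge 57 and 89: 146
Huffman total = 22 + 39 + 50 + 57 + 89 + 146 = 403 bits.
Saving = 438 − 403 = 35 bits.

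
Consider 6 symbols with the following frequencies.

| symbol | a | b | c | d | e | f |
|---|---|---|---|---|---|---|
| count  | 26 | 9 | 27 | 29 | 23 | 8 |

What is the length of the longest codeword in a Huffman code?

4

Merge the two lowest-weight nodes at each step:
merge f(8) and b(9): 17
merge 17 and e(23): 40
merge a(26) and c(27): 53
merge d(29) and 40: 69
merge 53 and 69: 122
The first pair merged (f, b) ends up deepest, at depth 4.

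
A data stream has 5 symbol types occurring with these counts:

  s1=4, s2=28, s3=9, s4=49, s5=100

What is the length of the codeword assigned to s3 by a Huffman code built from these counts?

4

Build the tree from the bottom:
s1(4) + s3(9) → 13
13 + s2(28) → 41
41 + s4(49) → 90
90 + s5(100) → 190
s3's leaf is at depth 4, giving a 4-bit codeword.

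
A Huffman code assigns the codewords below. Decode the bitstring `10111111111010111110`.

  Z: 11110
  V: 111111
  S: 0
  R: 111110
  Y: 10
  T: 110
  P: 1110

Read left to right; each codeword is recognised as soon as it completes (prefix code):
  10→Y | 111111→V | 1110→P | 10→Y | 111110→R
Decoded message: YVPYR

YVPYR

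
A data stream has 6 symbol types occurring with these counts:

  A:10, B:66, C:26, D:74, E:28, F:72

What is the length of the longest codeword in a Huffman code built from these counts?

4

Merge the two lowest-weight nodes at each step:
merge A(10) and C(26): 36
merge E(28) and 36: 64
merge 64 and B(66): 130
merge F(72) and D(74): 146
merge 130 and 146: 276
Maximum depth reached is 4.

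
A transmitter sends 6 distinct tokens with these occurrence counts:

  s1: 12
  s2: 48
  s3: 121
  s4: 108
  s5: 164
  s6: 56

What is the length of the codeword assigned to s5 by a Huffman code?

Huffman merges, smallest pair first:
s1(12) + s2(48) → 60
s6(56) + 60 → 116
s4(108) + 116 → 224
s3(121) + s5(164) → 285
224 + 285 → 509
The subtree containing s5 is merged 2 times, so code length = 2.

2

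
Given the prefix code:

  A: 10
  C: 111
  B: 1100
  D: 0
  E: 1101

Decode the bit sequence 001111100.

DDCB

Read left to right; each codeword is recognised as soon as it completes (prefix code):
  0→D | 0→D | 111→C | 1100→B
Decoded message: DDCB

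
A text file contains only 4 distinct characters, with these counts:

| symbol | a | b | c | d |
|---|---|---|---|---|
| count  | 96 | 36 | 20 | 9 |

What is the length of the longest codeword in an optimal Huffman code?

Merge the two lowest-weight nodes at each step:
combine d(9), c(20) → 29
combine 29, b(36) → 65
combine 65, a(96) → 161
The first pair merged (d, c) ends up deepest, at depth 3.

3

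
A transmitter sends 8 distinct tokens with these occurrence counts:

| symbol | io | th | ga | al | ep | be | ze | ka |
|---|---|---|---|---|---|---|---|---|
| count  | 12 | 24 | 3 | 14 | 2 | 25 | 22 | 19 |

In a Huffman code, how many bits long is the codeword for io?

4

Repeatedly merge the two smallest:
merge ep(2) and ga(3): 5
merge 5 and io(12): 17
merge al(14) and 17: 31
merge ka(19) and ze(22): 41
merge th(24) and be(25): 49
merge 31 and 41: 72
merge 49 and 72: 121
io sits 4 levels below the root, so its codeword is 4 bits.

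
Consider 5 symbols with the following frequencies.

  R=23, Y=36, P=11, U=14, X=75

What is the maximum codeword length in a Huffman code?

Merge the two lowest-weight nodes at each step:
merge P(11) and U(14): 25
merge R(23) and 25: 48
merge Y(36) and 48: 84
merge X(75) and 84: 159
The first pair merged (P, U) ends up deepest, at depth 4.

4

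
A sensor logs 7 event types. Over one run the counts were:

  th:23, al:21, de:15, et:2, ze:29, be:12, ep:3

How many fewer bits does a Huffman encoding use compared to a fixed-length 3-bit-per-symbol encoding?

51

Fixed-length: 3 bits × 105 symbols = 315 bits.
Huffman merges:
combine et(2), ep(3) → 5
combine 5, be(12) → 17
combine de(15), 17 → 32
combine al(21), th(23) → 44
combine ze(29), 32 → 61
combine 44, 61 → 105
Huffman total = 5 + 17 + 32 + 44 + 61 + 105 = 264 bits.
Saving = 315 − 264 = 51 bits.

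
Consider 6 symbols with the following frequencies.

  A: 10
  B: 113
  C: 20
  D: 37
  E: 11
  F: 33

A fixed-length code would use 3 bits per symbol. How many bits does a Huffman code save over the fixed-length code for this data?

205

Fixed-length: 3 bits × 224 symbols = 672 bits.
Huffman merges:
combine A(10), E(11) → 21
combine C(20), 21 → 41
combine F(33), D(37) → 70
combine 41, 70 → 111
combine 111, B(113) → 224
Huffman total = 21 + 41 + 70 + 111 + 224 = 467 bits.
Saving = 672 − 467 = 205 bits.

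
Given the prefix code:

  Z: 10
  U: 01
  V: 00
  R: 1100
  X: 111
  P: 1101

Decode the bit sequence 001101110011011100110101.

VPRPRPU

Read left to right; each codeword is recognised as soon as it completes (prefix code):
  00→V | 1101→P | 1100→R | 1101→P | 1100→R | 1101→P | 01→U
Decoded message: VPRPRPU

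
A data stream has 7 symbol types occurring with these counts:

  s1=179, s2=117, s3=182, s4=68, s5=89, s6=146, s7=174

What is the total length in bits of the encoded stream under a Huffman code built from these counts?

2661

Merge the two smallest weights repeatedly:
s4(68) + s5(89) → 157
s2(117) + s6(146) → 263
157 + s7(174) → 331
s1(179) + s3(182) → 361
263 + 331 → 594
361 + 594 → 955
Each symbol's bit-cost is frequency × depth; summing gives 2661 bits (equivalently 157 + 263 + 331 + 361 + 594 + 955).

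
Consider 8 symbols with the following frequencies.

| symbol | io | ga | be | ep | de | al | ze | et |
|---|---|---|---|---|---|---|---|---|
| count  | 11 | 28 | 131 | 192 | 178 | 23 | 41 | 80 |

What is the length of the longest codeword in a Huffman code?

6

Merge the two lowest-weight nodes at each step:
combine io(11), al(23) → 34
combine ga(28), 34 → 62
combine ze(41), 62 → 103
combine et(80), 103 → 183
combine be(131), de(178) → 309
combine 183, ep(192) → 375
combine 309, 375 → 684
The rarest symbols sit at the bottom; the longest codeword is 6 bits.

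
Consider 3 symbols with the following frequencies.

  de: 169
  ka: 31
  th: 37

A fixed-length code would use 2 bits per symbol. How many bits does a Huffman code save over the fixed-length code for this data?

169

Fixed-length: 2 bits × 237 symbols = 474 bits.
Huffman merges:
ka(31) + th(37) → 68
68 + de(169) → 237
Huffman total = 68 + 237 = 305 bits.
Saving = 474 − 305 = 169 bits.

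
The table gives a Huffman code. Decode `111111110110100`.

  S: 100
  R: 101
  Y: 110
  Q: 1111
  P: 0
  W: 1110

Read left to right; each codeword is recognised as soon as it completes (prefix code):
  1111→Q | 1111→Q | 0→P | 110→Y | 100→S
Decoded message: QQPYS

QQPYS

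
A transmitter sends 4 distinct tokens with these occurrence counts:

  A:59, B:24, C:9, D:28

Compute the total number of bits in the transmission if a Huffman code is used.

214

Build the Huffman tree bottom-up:
C(9) + B(24) → 33
D(28) + 33 → 61
A(59) + 61 → 120
Total encoded bits = sum of merged weights = 33 + 61 + 120 = 214.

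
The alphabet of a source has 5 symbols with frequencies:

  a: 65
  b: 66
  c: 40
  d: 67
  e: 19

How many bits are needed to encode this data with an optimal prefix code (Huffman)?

573

Merge the two smallest weights repeatedly:
combine e(19), c(40) → 59
combine 59, a(65) → 124
combine b(66), d(67) → 133
combine 124, 133 → 257
Total encoded bits = sum of merged weights = 59 + 124 + 133 + 257 = 573.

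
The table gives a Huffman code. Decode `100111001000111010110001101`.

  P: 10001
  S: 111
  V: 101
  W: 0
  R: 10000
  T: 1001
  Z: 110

TZWPZVPV

Read left to right; each codeword is recognised as soon as it completes (prefix code):
  1001→T | 110→Z | 0→W | 10001→P | 110→Z | 101→V | 10001→P | 101→V
Decoded message: TZWPZVPV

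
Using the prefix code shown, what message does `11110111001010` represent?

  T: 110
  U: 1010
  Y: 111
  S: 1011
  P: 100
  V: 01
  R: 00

YSPU

Read left to right; each codeword is recognised as soon as it completes (prefix code):
  111→Y | 1011→S | 100→P | 1010→U
Decoded message: YSPU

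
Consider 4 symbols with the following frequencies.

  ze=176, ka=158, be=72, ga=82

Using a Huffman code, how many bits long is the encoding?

Merge the two smallest weights repeatedly:
be(72) + ga(82) → 154
154 + ka(158) → 312
ze(176) + 312 → 488
Each symbol's bit-cost is frequency × depth; summing gives 954 bits (equivalently 154 + 312 + 488).

954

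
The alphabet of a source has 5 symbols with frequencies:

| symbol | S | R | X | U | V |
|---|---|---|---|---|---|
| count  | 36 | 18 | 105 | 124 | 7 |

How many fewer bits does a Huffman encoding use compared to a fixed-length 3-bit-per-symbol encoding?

328

Fixed-length: 3 bits × 290 symbols = 870 bits.
Huffman merges:
merge V(7) and R(18): 25
merge 25 and S(36): 61
merge 61 and X(105): 166
merge U(124) and 166: 290
Huffman total = 25 + 61 + 166 + 290 = 542 bits.
Saving = 870 − 542 = 328 bits.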